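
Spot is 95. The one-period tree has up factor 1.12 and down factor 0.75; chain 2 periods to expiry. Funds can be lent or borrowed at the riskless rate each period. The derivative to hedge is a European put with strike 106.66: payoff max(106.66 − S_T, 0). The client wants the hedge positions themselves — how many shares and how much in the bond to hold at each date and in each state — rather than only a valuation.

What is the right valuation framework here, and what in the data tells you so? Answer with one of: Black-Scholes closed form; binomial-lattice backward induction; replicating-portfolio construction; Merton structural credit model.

framework: replicating-portfolio construction

Key observation: a price alone would not answer the question — the per-node share/bond construction on the spot-95, 1.12/0.75 tree is required, and only the replicating-portfolio method yields it.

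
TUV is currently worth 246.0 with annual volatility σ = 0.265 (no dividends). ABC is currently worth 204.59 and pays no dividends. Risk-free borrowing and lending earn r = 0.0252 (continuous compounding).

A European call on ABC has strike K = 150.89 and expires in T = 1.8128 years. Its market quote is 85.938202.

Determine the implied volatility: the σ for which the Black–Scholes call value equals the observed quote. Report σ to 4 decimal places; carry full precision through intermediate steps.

At σ = 0.5519 the Black–Scholes value reproduces the quote:
σ√T = 0.5519·√1.8128 = 0.743080
d₁ = (ln(S/K) + (r+σ²/2)T) / (σ√T) = (ln(204.59/150.89) + (0.0252+0.5519²/2)·1.8128) / 0.743080 = (0.304457 + 0.321766) / 0.743080 = 0.842740
d₂ = d₁ − σ√T = 0.842740 − 0.743080 = 0.099661
e^{−rT} = 0.955345
N(d₁) = 0.800313,  N(d₂) = 0.539693
V = S·N(d₁) − K·e^{−rT}·N(d₂) = 163.736064 − 77.797862 = 85.938202 (the observed quote) — the price is monotone increasing in volatility, hence this σ is the only solution

sigma = 0.5519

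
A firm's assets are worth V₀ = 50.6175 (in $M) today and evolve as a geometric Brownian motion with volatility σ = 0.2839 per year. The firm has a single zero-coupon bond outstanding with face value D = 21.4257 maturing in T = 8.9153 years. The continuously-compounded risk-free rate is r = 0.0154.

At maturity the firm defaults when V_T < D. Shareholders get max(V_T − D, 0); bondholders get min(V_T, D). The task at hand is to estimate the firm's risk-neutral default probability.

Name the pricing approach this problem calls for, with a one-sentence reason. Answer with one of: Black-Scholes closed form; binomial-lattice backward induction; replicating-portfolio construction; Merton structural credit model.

framework: Merton structural credit model

Key observation: a levered firm with one bullet debt due at 8.9153 years is the canonical structural-credit setup: equity is a call on the firm's assets struck at the face value.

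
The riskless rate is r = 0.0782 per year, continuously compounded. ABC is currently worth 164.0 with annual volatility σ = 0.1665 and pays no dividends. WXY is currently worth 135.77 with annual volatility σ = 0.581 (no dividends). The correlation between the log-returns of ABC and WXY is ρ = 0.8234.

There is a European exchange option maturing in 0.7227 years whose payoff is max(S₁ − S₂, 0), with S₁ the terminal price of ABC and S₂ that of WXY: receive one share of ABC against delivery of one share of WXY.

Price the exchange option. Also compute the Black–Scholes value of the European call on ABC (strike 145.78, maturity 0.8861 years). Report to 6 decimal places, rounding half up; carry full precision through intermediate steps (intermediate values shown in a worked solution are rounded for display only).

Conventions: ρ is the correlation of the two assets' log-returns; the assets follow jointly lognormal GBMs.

exchange price = 39.694688
price(ABC call K=145.78) = 29.307616

σ_eff = √(σ₁² + σ₂² − 2ρσ₁σ₂) = √(0.1665² + 0.581² − 2·0.8234·0.1665·0.581) = 0.453848
d₁ = (ln(S₁/S₂) + (q₂ − q₁ + σ_eff²/2)T) / (σ_eff√T) = (ln(164.0/135.77) + (0.0 − 0.0 + 0.102989)·0.7227) / 0.385824 = 0.682524
d₂ = d₁ − σ_eff√T = 0.682524 − 0.385824 = 0.296701
N(d₁) = 0.752546,  N(d₂) = 0.616652
V = S₁·e^{−q₁T}·N(d₁) − S₂·e^{−q₂T}·N(d₂) = 123.417591 − 83.722903 = 39.694688
[vanilla: ABC call K=145.78]
σ√T = 0.1665·√0.8861 = 0.156731
d₁ = (ln(S/K) + (r+σ²/2)T) / (σ√T) = (ln(164.0/145.78) + (0.0782+0.1665²/2)·0.8861) / 0.156731 = (0.117768 + 0.081575) / 0.156731 = 1.271879
d₂ = d₁ − σ√T = 1.271879 − 0.156731 = 1.115148
e^{−rT} = 0.933053
N(d₁) = 0.898292,  N(d₂) = 0.867606
price = S·N(d₁) − K·e^{−rT}·N(d₂) = 147.319872 − 118.012256 = 29.307616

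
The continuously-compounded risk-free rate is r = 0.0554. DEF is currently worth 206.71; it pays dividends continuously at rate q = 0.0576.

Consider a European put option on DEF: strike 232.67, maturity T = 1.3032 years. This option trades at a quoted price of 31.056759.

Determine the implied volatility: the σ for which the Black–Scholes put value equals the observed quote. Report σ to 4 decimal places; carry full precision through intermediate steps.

sigma = 0.1695

At σ = 0.1695 the Black–Scholes value reproduces the quote:
σ√T = 0.1695·√1.3032 = 0.193497
d₁ = (ln(S/K) + (r−q+σ²/2)T) / (σ√T) = (ln(206.71/232.67) + (0.0554−0.0576+0.1695²/2)·1.3032) / 0.193497 = (-0.118304 + 0.015854) / 0.193497 = -0.529468
d₂ = d₁ − σ√T = -0.529468 − 0.193497 = -0.722965
e^{−rT} = 0.930347
e^{−qT} = 0.927684
N(−d₁) = 0.701760,  N(−d₂) = 0.765149
V = K·e^{−rT}·N(−d₂) − S·e^{−qT}·N(−d₁) = 165.627244 − 134.570485 = 31.056759 (equal to the quote); since ∂V/∂σ > 0 for all σ, the implied volatility is unique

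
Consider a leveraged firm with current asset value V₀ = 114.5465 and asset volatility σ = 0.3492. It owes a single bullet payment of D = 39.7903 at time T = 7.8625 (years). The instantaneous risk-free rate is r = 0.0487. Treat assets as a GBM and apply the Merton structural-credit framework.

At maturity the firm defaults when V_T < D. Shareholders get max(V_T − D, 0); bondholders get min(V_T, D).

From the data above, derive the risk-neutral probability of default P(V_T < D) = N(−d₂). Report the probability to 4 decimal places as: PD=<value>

PD=0.1632

With assets at 114.5465 and a single debt payment of 39.7903 at 7.8625 years:
d₁ = [ln(V₀/D) + (r + σ²/2)T] / (σ√T)
   = [ln(114.5465/39.7903) + (0.0487 + 0.5·0.3492²)·7.8625] / (0.3492·√7.8625)
   = [1.057358 + 0.862283] / 0.979162 = 1.960493
d₂ = d₁ − σ√T = 1.960493 − 0.979162 = 0.981331
risk-neutral PD = N(−d₂) = N(-0.981331) = 0.163215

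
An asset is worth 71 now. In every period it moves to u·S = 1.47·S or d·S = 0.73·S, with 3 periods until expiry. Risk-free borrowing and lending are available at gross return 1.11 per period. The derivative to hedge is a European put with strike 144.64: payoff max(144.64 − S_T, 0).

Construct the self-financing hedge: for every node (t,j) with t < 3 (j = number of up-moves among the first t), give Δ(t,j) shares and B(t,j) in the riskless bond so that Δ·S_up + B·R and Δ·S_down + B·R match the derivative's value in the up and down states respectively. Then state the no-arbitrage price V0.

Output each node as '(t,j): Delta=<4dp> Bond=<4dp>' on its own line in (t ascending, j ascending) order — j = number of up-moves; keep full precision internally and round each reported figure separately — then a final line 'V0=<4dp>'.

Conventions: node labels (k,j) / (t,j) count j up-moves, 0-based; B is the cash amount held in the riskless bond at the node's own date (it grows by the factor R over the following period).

Under the risk-neutral measure, an up-move has probability p* = (R−d)/(u−d) = 0.5135 and values discount at R = 1.11.
Terminal payoffs: V(3,0)=117.0198, V(3,1)=89.0212, V(3,2)=32.6406, V(3,3)=0.0000
(2,0): S=37.8359. Δ = (V_up−V_dn)/(S_up−S_dn) = (89.0212−117.0198)/(55.6188−27.6202) = -1.0000. V = [p*·89.0212 + (1−p*)·117.0198]/1.11 = 92.4704. B = V − Δ·S = 130.3063.
(2,1): S=76.1901. Δ = (V_up−V_dn)/(S_up−S_dn) = (32.6406−89.0212)/(111.9994−55.6188) = -1.0000. V = [p*·32.6406 + (1−p*)·89.0212]/1.11 = 54.1162. B = V − Δ·S = 130.3063.
(2,2): S=153.4239. Δ = (V_up−V_dn)/(S_up−S_dn) = (0.0000−32.6406)/(225.5331−111.9994) = -0.2875. V = [p*·0.0000 + (1−p*)·32.6406]/1.11 = 14.3056. B = V − Δ·S = 58.4144.
(1,0): S=51.8300. Δ = (V_up−V_dn)/(S_up−S_dn) = (54.1162−92.4704)/(76.1901−37.8359) = -1.0000. V = [p*·54.1162 + (1−p*)·92.4704]/1.11 = 65.5631. B = V − Δ·S = 117.3931.
(1,1): S=104.3700. Δ = (V_up−V_dn)/(S_up−S_dn) = (14.3056−54.1162)/(153.4239−76.1901) = -0.5155. V = [p*·14.3056 + (1−p*)·54.1162]/1.11 = 30.3360. B = V − Δ·S = 84.1341.
(0,0): S=71.0000. Δ = (V_up−V_dn)/(S_up−S_dn) = (30.3360−65.5631)/(104.3700−51.8300) = -0.6705. V = [p*·30.3360 + (1−p*)·65.5631]/1.11 = 42.7689. B = V − Δ·S = 90.3731.
Check: Δ(0,0)·S0 + B(0,0) = 42.7689 = V0.

(0,0): Delta=-0.6705 Bond=90.3731
(1,0): Delta=-1.0000 Bond=117.3931
(1,1): Delta=-0.5155 Bond=84.1341
(2,0): Delta=-1.0000 Bond=130.3063
(2,1): Delta=-1.0000 Bond=130.3063
(2,2): Delta=-0.2875 Bond=58.4144
V0=42.7689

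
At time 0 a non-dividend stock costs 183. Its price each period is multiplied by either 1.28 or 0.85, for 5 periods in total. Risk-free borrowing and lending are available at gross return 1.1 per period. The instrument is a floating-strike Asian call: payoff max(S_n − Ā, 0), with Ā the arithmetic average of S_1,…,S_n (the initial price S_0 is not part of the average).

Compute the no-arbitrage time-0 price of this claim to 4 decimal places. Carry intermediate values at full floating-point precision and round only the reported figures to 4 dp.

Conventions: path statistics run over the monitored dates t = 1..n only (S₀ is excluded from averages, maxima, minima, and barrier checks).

With p* = (R−d)/(u−d) = 0.5814, sum probability × payoff across the paths and divide by R^5.
Enumerate all 2^5 = 32 price paths (U = up ×1.28, D = down ×0.85); each path with k up-moves has probability p*^k·(1−p*)^(5−k).
DDDDD: Ā=115.3755, payoff=0.0000, prob=0.012853
UDDDD: Ā=173.7420, payoff=0.0000, prob=0.017852
DUDDD: Ā=158.0040, payoff=0.0000, prob=0.017852
UUDDD: Ā=237.9354, payoff=0.0000, prob=0.024794
DDUDD: Ā=144.6267, payoff=0.0000, prob=0.017852
UDUDD: Ā=217.7907, payoff=0.0000, prob=0.024794
DUUDD: Ā=202.0527, payoff=0.0000, prob=0.024794
UUUDD: Ā=304.2676, payoff=0.0000, prob=0.034437
DDDUD: Ā=133.2560, payoff=0.0000, prob=0.017852
UDDUD: Ā=200.6678, payoff=0.0000, prob=0.024794
DUDUD: Ā=184.9298, payoff=0.0000, prob=0.024794
UUDUD: Ā=278.4825, payoff=0.0000, prob=0.034437
DDUUD: Ā=171.5525, payoff=12.5789, prob=0.024794
UDUUD: Ā=258.3379, payoff=18.9423, prob=0.034437
DUUUD: Ā=242.5999, payoff=34.6803, prob=0.034437
UUUUD: Ā=365.3269, payoff=52.2245, prob=0.047829
DDDDU: Ā=123.5909, payoff=0.0000, prob=0.017852
UDDDU: Ā=186.1133, payoff=0.0000, prob=0.024794
DUDDU: Ā=170.3753, payoff=13.7561, prob=0.024794
UUDDU: Ā=256.5651, payoff=20.7151, prob=0.034437
DDUDU: Ā=156.9980, payoff=27.1334, prob=0.024794
UDUDU: Ā=236.4205, payoff=40.8597, prob=0.034437
DUUDU: Ā=220.6825, payoff=56.5977, prob=0.034437
UUUDU: Ā=332.3219, payoff=85.2295, prob=0.047829
DDDUU: Ā=145.6273, payoff=38.5041, prob=0.024794
UDDUU: Ā=219.2975, payoff=57.9826, prob=0.034437
DUDUU: Ā=203.5595, payoff=73.7206, prob=0.034437
UUDUU: Ā=306.5367, payoff=111.0146, prob=0.047829
DDUUU: Ā=190.1822, payoff=87.0979, prob=0.034437
UDUUU: Ā=286.3921, payoff=131.1593, prob=0.047829
DUUUU: Ā=270.6541, payoff=146.8973, prob=0.047829
UUUUU: Ā=407.5732, payoff=221.2100, prob=0.066429
Price = Σ prob·payoff / R^5 = 55.609169 / 1.610510 = 34.5289

price = 34.5289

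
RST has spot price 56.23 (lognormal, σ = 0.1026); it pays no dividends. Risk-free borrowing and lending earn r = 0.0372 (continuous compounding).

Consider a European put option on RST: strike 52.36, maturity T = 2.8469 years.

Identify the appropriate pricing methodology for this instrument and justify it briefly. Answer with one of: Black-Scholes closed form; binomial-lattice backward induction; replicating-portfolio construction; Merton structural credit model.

framework: Black-Scholes closed form

Key observation: everything needed for the exact continuous-time valuation of the European put on RST (strike 52.36) is given, and no feature rules the closed form out.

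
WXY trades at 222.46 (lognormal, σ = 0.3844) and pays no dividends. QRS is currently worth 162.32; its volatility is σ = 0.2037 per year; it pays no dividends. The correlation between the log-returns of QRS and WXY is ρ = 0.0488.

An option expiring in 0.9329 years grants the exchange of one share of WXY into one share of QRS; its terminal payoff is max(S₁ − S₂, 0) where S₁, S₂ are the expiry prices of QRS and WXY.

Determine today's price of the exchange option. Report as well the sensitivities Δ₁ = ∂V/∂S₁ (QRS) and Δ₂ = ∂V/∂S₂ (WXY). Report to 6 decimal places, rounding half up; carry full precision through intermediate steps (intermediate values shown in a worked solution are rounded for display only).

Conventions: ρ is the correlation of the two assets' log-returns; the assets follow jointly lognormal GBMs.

σ_eff = √(σ₁² + σ₂² − 2ρσ₁σ₂) = √(0.2037² + 0.3844² − 2·0.0488·0.2037·0.3844) = 0.426163
d₁ = (ln(S₁/S₂) + (q₂ − q₁ + σ_eff²/2)T) / (σ_eff√T) = (ln(162.32/222.46) + (0.0 − 0.0 + 0.090807)·0.9329) / 0.411617 = -0.559898
d₂ = d₁ − σ_eff√T = -0.559898 − 0.411617 = -0.971515
N(d₁) = 0.287775,  N(d₂) = 0.165646
V = S₁·e^{−q₁T}·N(d₁) − S₂·e^{−q₂T}·N(d₂) = 46.711560 − 36.849609 = 9.861951
Key observation: pricing in WXY-units makes this a unit-strike call on the ratio S₁/S₂ — the risk-free rate cancels and cannot affect the value.
Δ₁ = e^{−q₁T}·N(d₁) = 0.287775;  Δ₂ = −e^{−q₂T}·N(d₂) = -0.165646

exchange price = 9.861951
Δ1 = 0.287775
Δ2 = -0.165646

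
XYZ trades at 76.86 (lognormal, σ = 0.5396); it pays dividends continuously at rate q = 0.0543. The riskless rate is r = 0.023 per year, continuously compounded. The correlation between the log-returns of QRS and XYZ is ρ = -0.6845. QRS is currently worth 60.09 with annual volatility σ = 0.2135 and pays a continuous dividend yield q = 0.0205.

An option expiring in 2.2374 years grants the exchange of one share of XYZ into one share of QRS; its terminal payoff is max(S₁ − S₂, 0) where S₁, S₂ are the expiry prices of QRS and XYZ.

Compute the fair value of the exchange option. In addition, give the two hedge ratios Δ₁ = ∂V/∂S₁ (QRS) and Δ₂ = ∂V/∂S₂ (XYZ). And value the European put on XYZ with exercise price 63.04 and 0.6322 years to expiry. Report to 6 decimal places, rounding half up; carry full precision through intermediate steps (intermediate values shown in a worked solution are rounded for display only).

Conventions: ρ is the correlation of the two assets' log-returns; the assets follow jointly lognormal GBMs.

exchange price = 20.122548
Δ1 = 0.613212
Δ2 = -0.217608
price(XYZ put K=63.04) = 6.485212

σ_eff = √(σ₁² + σ₂² − 2ρσ₁σ₂) = √(0.2135² + 0.5396² − 2·-0.6845·0.2135·0.5396) = 0.703182
d₁ = (ln(S₁/S₂) + (q₂ − q₁ + σ_eff²/2)T) / (σ_eff√T) = (ln(60.09/76.86) + (0.0543 − 0.0205 + 0.247233)·2.2374) / 1.051816 = 0.363790
d₂ = d₁ − σ_eff√T = 0.363790 − 1.051816 = -0.688026
N(d₁) = 0.641993,  N(d₂) = 0.245718
V = S₁·e^{−q₁T}·N(d₁) − S₂·e^{−q₂T}·N(d₂) = 36.847892 − 16.725344 = 20.122548
Δ₁ = e^{−q₁T}·N(d₁) = 0.613212;  Δ₂ = −e^{−q₂T}·N(d₂) = -0.217608
[vanilla: XYZ put K=63.04]
σ√T = 0.5396·√0.6322 = 0.429041
d₁ = (ln(S/K) + (r−q+σ²/2)T) / (σ√T) = (ln(76.86/63.04) + (0.023−0.0543+0.5396²/2)·0.6322) / 0.429041 = (0.198216 + 0.072250) / 0.429041 = 0.630397
d₂ = d₁ − σ√T = 0.630397 − 0.429041 = 0.201356
e^{−rT} = 0.985565
e^{−qT} = 0.966254
N(−d₁) = 0.264217,  N(−d₂) = 0.420210
price = K·e^{−rT}·N(−d₂) − S·e^{−qT}·N(−d₁) = 26.107653 − 19.622441 = 6.485212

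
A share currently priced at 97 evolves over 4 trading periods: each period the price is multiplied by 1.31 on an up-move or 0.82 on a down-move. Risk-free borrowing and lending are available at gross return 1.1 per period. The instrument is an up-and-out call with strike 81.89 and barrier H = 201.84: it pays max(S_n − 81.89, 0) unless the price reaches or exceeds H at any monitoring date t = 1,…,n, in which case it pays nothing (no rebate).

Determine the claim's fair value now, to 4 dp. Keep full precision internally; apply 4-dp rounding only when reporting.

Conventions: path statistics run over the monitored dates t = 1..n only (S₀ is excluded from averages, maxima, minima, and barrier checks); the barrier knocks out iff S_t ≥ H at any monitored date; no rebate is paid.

price = 23.2644

Risk-neutral up-probability p* = (R−d)/(u−d) = (1.1−0.82)/(1.31−0.82) = 0.5714; the claim prices as the p*-weighted sum of path payoffs discounted by R^4.
Enumerate all 2^4 = 16 price paths (U = up ×1.31, D = down ×0.82); each path with k up-moves has probability p*^k·(1−p*)^(4−k).
DDDD: M=79.5400, payoff=0.0000, prob=0.033736
UDDD: M=127.0700, payoff=0.0000, prob=0.044981
DUDD: M=104.1974, payoff=0.0000, prob=0.044981
UUDD: M=166.4617, payoff=30.0388, prob=0.059975
DDUD: M=85.4419, payoff=0.0000, prob=0.044981
UDUD: M=136.4986, payoff=30.0388, prob=0.059975
DUUD: M=136.4986, payoff=30.0388, prob=0.059975
UUUD: M=218.0648, payoff=0.0000, prob=0.079967
DDDU: M=79.5400, payoff=0.0000, prob=0.044981
UDDU: M=127.0700, payoff=30.0388, prob=0.059975
DUDU: M=111.9288, payoff=30.0388, prob=0.059975
UUDU: M=178.8132, payoff=96.9232, prob=0.079967
DDUU: M=111.9288, payoff=30.0388, prob=0.059975
UDUU: M=178.8132, payoff=96.9232, prob=0.079967
DUUU: M=178.8132, payoff=96.9232, prob=0.079967
UUUU: M=285.6649, payoff=0.0000, prob=0.106622
Price = Σ prob·payoff / R^4 = 34.061351 / 1.464100 = 23.2644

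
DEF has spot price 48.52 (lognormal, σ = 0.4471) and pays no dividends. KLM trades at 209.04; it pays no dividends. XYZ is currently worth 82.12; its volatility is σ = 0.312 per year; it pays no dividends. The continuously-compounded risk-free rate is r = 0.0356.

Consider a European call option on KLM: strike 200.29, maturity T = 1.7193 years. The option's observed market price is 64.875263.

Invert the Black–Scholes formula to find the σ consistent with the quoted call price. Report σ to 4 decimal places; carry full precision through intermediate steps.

sigma = 0.5297

At σ = 0.5297 the Black–Scholes value reproduces the quote:
σ√T = 0.5297·√1.7193 = 0.694554
d₁ = (ln(S/K) + (r+σ²/2)T) / (σ√T) = (ln(209.04/200.29) + (0.0356+0.5297²/2)·1.7193) / 0.694554 = (0.042759 + 0.302409) / 0.694554 = 0.496965
d₂ = d₁ − σ√T = 0.496965 − 0.694554 = -0.197589
e^{−rT} = 0.940628
N(d₁) = 0.690393,  N(d₂) = 0.421683
V = S·N(d₁) − K·e^{−rT}·N(d₂) = 144.319772 − 79.444508 = 64.875263 (the quoted price), and the Black–Scholes price is strictly increasing in σ, so σ is unique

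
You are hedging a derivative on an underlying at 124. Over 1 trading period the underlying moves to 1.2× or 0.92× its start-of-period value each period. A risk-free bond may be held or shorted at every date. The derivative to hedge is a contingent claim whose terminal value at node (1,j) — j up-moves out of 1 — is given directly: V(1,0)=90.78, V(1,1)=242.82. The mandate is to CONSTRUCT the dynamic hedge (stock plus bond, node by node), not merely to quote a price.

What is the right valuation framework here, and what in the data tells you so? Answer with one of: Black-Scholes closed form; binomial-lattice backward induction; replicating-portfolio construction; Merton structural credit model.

Key observation: the deliverable is the dynamic trading strategy on the 1-step tree (spot 124, moves 1.2 and 0.92), so the valuation must go through the node-by-node replicating-portfolio solve.

framework: replicating-portfolio construction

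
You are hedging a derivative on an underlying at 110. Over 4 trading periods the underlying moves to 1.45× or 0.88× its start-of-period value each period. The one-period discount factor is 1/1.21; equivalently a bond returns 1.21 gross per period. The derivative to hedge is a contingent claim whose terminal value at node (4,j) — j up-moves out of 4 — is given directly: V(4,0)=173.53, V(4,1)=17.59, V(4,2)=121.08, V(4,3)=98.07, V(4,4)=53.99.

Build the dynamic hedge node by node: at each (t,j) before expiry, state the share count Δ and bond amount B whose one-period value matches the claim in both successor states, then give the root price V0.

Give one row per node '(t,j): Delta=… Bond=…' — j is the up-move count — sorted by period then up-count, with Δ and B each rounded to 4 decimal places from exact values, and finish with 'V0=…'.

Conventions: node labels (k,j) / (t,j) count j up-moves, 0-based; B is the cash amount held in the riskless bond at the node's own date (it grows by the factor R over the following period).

(0,0): Delta=0.0174 Bond=39.9723
(1,0): Delta=0.1869 Bond=31.9586
(1,1): Delta=-0.0574 Bond=60.2994
(2,0): Delta=-0.0978 Bond=62.9167
(2,1): Delta=0.3125 Bond=21.0359
(2,2): Delta=-0.2207 Bond=110.7269
(3,0): Delta=-3.6496 Bond=342.3797
(3,1): Delta=1.4699 Bond=-117.5075
(3,2): Delta=-0.1983 Bond=129.4250
(3,3): Delta=-0.2306 Bond=137.2920
V0=41.8836

Risk-neutral probability p* = (R−d)/(u−d) = (1.21−0.88)/(1.45−0.88) = 0.5789.
Payoffs at expiry: V(4,0)=173.5300, V(4,1)=17.5900, V(4,2)=121.0800, V(4,3)=98.0700, V(4,4)=53.9900
Node (3,0) S=74.9619: V=(p*·17.5900+(1−p*)·173.5300)/1.21=68.8008; Δ=(17.5900−173.5300)/(108.6948−65.9665)=-3.6496; B=V−Δ·S=342.3797
Node (3,1) S=123.5168: V=(p*·121.0800+(1−p*)·17.5900)/1.21=64.0539; Δ=(121.0800−17.5900)/(179.0994−108.6948)=1.4699; B=V−Δ·S=-117.5075
Node (3,2) S=203.5220: V=(p*·98.0700+(1−p*)·121.0800)/1.21=89.0565; Δ=(98.0700−121.0800)/(295.1069−179.0994)=-0.1983; B=V−Δ·S=129.4250
Node (3,3) S=335.3487: V=(p*·53.9900+(1−p*)·98.0700)/1.21=59.9587; Δ=(53.9900−98.0700)/(486.2557−295.1069)=-0.2306; B=V−Δ·S=137.2920
Node (2,0) S=85.1840: V=(p*·64.0539+(1−p*)·68.8008)/1.21=54.5889; Δ=(64.0539−68.8008)/(123.5168−74.9619)=-0.0978; B=V−Δ·S=62.9167
Node (2,1) S=140.3600: V=(p*·89.0565+(1−p*)·64.0539)/1.21=64.9001; Δ=(89.0565−64.0539)/(203.5220−123.5168)=0.3125; B=V−Δ·S=21.0359
Node (2,2) S=231.2750: V=(p*·59.9587+(1−p*)·89.0565)/1.21=59.6780; Δ=(59.9587−89.0565)/(335.3487−203.5220)=-0.2207; B=V−Δ·S=110.7269
Node (1,0) S=96.8000: V=(p*·64.9001+(1−p*)·54.5889)/1.21=50.0484; Δ=(64.9001−54.5889)/(140.3600−85.1840)=0.1869; B=V−Δ·S=31.9586
Node (1,1) S=159.5000: V=(p*·59.6780+(1−p*)·64.9001)/1.21=51.1378; Δ=(59.6780−64.9001)/(231.2750−140.3600)=-0.0574; B=V−Δ·S=60.2994
Node (0,0) S=110.0000: V=(p*·51.1378+(1−p*)·50.0484)/1.21=41.8836; Δ=(51.1378−50.0484)/(159.5000−96.8000)=0.0174; B=V−Δ·S=39.9723
Verification: the root portfolio costs Δ(0,0)·S0 + B(0,0) = 41.8836, matching V0.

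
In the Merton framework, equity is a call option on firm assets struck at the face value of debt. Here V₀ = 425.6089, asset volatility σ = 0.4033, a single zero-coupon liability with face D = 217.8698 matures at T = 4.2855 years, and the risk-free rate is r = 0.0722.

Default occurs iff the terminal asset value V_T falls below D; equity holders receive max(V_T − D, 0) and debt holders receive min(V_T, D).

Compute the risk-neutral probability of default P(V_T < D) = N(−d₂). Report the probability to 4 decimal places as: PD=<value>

With assets at 425.6089 and a single debt payment of 217.8698 at 4.2855 years:
d₁ = [ln(V₀/D) + (r + σ²/2)T] / (σ√T)
   = [ln(425.6089/217.8698) + (0.0722 + 0.5·0.4033²)·4.2855] / (0.4033·√4.2855)
   = [0.669623 + 0.657933] / 0.834889 = 1.590099
d₂ = d₁ − σ√T = 1.590099 − 0.834889 = 0.755209
risk-neutral PD = N(−d₂) = N(-0.755209) = 0.225062

PD=0.2251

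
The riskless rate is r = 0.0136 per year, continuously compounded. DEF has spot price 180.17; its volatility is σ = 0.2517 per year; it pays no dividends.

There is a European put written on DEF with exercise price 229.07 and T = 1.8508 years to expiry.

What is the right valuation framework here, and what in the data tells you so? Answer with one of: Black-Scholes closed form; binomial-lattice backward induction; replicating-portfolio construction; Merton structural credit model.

framework: Black-Scholes closed form

Key observation: with DEF following a GBM at constant σ and r, the European put struck at 229.07 prices in closed form — nothing here needs a stepwise model or a balance sheet.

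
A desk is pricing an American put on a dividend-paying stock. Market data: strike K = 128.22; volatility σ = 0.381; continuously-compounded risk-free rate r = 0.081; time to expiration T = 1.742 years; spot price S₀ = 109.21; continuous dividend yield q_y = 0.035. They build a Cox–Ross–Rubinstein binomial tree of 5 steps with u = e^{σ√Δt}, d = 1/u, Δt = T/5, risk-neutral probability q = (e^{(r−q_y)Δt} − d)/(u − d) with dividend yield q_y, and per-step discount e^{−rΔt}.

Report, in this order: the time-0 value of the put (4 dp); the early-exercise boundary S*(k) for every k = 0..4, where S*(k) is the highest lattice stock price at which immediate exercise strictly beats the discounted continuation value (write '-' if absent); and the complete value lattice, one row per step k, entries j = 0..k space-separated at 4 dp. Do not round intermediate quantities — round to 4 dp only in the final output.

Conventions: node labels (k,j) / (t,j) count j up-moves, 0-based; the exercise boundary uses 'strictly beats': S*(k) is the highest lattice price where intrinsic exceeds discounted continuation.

price = 28.2381
boundary = - - 69.6511 87.2158 69.6511
tree:
28.2381
41.5833 15.4447
58.5689 25.6367 5.3087
72.5961 41.0042 10.4939 0.0000
83.7984 58.5689 20.7435 0.0000 0.0000
92.7446 72.5961 41.0042 0.0000 0.0000 0.0000

params: Δt=0.34840 u=1.25218 d=0.79861 q=0.47963 e^(-rΔt)=0.97217
t_5 payoffs: 92.7446 72.5961 41.0042 0.0000 0.0000 0.0000
t_4: node(4,0) S=44.4216 payoff=83.7984 vs cont=80.7690 → 83.7984 [stop]  node(4,1) S=69.6511 payoff=58.5689 vs cont=55.8452 → 58.5689 [stop]  node(4,2) S=109.2100 payoff=19.0100 vs cont=20.7435 → 20.7435 [wait]  node(4,3) S=171.2366 payoff=0.0000 vs cont=0.0000 → 0.0000 [wait]  node(4,4) S=268.4917 payoff=0.0000 vs cont=0.0000 → 0.0000 [wait]  ⇒ S*(4)=69.6511
t_3: node(3,0) S=55.6239 payoff=72.5961 vs cont=69.7025 → 72.5961 [stop]  node(3,1) S=87.2158 payoff=41.0042 vs cont=39.3017 → 41.0042 [stop]  node(3,2) S=136.7507 payoff=0.0000 vs cont=10.4939 → 10.4939 [wait]  node(3,3) S=214.4192 payoff=0.0000 vs cont=0.0000 → 0.0000 [wait]  ⇒ S*(3)=87.2158
t_2: node(2,0) S=69.6511 payoff=58.5689 vs cont=55.8452 → 58.5689 [stop]  node(2,1) S=109.2100 payoff=19.0100 vs cont=25.6367 → 25.6367 [wait]  node(2,2) S=171.2366 payoff=0.0000 vs cont=5.3087 → 5.3087 [wait]  ⇒ S*(2)=69.6511
t_1: node(1,0) S=87.2158 payoff=41.0042 vs cont=41.5833 → 41.5833 [wait]  node(1,1) S=136.7507 payoff=0.0000 vs cont=15.4447 → 15.4447 [wait]  ⇒ S*(1)=-
t_0: node(0,0) S=109.2100 payoff=19.0100 vs cont=28.2381 → 28.2381 [wait]  ⇒ S*(0)=-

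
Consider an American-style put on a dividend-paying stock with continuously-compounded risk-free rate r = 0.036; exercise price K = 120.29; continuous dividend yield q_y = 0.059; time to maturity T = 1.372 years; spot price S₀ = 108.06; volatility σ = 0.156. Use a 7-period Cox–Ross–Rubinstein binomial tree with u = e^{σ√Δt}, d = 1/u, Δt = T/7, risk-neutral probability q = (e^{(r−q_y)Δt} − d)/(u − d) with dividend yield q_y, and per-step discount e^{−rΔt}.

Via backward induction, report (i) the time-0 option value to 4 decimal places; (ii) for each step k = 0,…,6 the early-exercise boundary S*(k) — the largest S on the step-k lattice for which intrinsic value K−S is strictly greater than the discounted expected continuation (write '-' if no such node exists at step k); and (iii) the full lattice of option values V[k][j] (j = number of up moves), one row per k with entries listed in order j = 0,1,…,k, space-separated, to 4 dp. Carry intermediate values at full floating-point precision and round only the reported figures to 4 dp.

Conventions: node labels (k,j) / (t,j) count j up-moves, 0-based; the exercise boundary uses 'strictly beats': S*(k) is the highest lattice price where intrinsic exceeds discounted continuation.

params: Δt=0.19600 u=1.07150 d=0.93327 q=0.45020 e^(-rΔt)=0.99297
t_7 payoffs: 53.6545 43.7842 32.4520 19.4412 4.5032 0.0000 0.0000 0.0000
t_6: node(6,0) S=71.4003 payoff=48.8897 vs cont=48.8649 → 48.8897 [stop]  node(6,1) S=81.9763 payoff=38.3137 vs cont=38.4104 → 38.4104 [wait]  node(6,2) S=94.1188 payoff=26.1712 vs cont=26.4075 → 26.4075 [wait]  node(6,3) S=108.0600 payoff=12.2300 vs cont=12.6266 → 12.6266 [wait]  node(6,4) S=124.0662 payoff=0.0000 vs cont=2.4584 → 2.4584 [wait]  node(6,5) S=142.4432 payoff=0.0000 vs cont=0.0000 → 0.0000 [wait]  node(6,6) S=163.5423 payoff=0.0000 vs cont=0.0000 → 0.0000 [wait]  ⇒ S*(6)=71.4003
t_5: node(5,0) S=76.5058 payoff=43.7842 vs cont=43.8613 → 43.8613 [wait]  node(5,1) S=87.8380 payoff=32.4520 vs cont=32.7746 → 32.7746 [wait]  node(5,2) S=100.8488 payoff=19.4412 vs cont=20.0612 → 20.0612 [wait]  node(5,3) S=115.7868 payoff=4.5032 vs cont=7.9923 → 7.9923 [wait]  node(5,4) S=132.9375 payoff=0.0000 vs cont=1.3421 → 1.3421 [wait]  node(5,5) S=152.6286 payoff=0.0000 vs cont=0.0000 → 0.0000 [wait]  ⇒ S*(5)=-
t_4: node(4,0) S=81.9763 payoff=38.3137 vs cont=38.5967 → 38.5967 [wait]  node(4,1) S=94.1188 payoff=26.1712 vs cont=26.8608 → 26.8608 [wait]  node(4,2) S=108.0600 payoff=12.2300 vs cont=14.5249 → 14.5249 [wait]  node(4,3) S=124.0662 payoff=0.0000 vs cont=4.9632 → 4.9632 [wait]  node(4,4) S=142.4432 payoff=0.0000 vs cont=0.7327 → 0.7327 [wait]  ⇒ S*(4)=-
t_3: node(3,0) S=87.8380 payoff=32.4520 vs cont=33.0789 → 33.0789 [wait]  node(3,1) S=100.8488 payoff=19.4412 vs cont=21.1573 → 21.1573 [wait]  node(3,2) S=115.7868 payoff=4.5032 vs cont=10.1483 → 10.1483 [wait]  node(3,3) S=132.9375 payoff=0.0000 vs cont=3.0371 → 3.0371 [wait]  ⇒ S*(3)=-
t_2: node(2,0) S=94.1188 payoff=26.1712 vs cont=27.5169 → 27.5169 [wait]  node(2,1) S=108.0600 payoff=12.2300 vs cont=16.0871 → 16.0871 [wait]  node(2,2) S=124.0662 payoff=0.0000 vs cont=6.8980 → 6.8980 [wait]  ⇒ S*(2)=-
t_1: node(1,0) S=100.8488 payoff=19.4412 vs cont=22.2139 → 22.2139 [wait]  node(1,1) S=115.7868 payoff=4.5032 vs cont=11.8661 → 11.8661 [wait]  ⇒ S*(1)=-
t_0: node(0,0) S=108.0600 payoff=12.2300 vs cont=17.4318 → 17.4318 [wait]  ⇒ S*(0)=-

price = 17.4318
boundary = - - - - - - 71.4003
tree:
17.4318
22.2139 11.8661
27.5169 16.0871 6.8980
33.0789 21.1573 10.1483 3.0371
38.5967 26.8608 14.5249 4.9632 0.7327
43.8613 32.7746 20.0612 7.9923 1.3421 0.0000
48.8897 38.4104 26.4075 12.6266 2.4584 0.0000 0.0000
53.6545 43.7842 32.4520 19.4412 4.5032 0.0000 0.0000 0.0000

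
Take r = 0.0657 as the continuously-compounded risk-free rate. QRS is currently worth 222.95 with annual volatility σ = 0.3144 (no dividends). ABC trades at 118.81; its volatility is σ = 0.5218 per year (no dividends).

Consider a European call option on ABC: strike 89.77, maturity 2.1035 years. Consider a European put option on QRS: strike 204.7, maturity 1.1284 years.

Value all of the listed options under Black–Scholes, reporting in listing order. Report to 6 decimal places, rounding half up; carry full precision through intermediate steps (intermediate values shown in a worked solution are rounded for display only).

[ABC call K=89.77]
σ√T = 0.5218·√2.1035 = 0.756790
d₁ = (ln(S/K) + (r+σ²/2)T) / (σ√T) = (ln(118.81/89.77) + (0.0657+0.5218²/2)·2.1035) / 0.756790 = (0.280275 + 0.424565) / 0.756790 = 0.931355
d₂ = d₁ − σ√T = 0.931355 − 0.756790 = 0.174565
e^{−rT} = 0.870925
N(d₁) = 0.824165,  N(d₂) = 0.569289
price = S·N(d₁) − K·e^{−rT}·N(d₂) = 97.919050 − 44.508691 = 53.410360
[QRS put K=204.7]
σ√T = 0.3144·√1.1284 = 0.333975
d₁ = (ln(S/K) + (r+σ²/2)T) / (σ√T) = (ln(222.95/204.7) + (0.0657+0.3144²/2)·1.1284) / 0.333975 = (0.085402 + 0.129906) / 0.333975 = 0.644682
d₂ = d₁ − σ√T = 0.644682 − 0.333975 = 0.310707
e^{−rT} = 0.928546
N(−d₁) = 0.259567,  N(−d₂) = 0.378012
price = K·e^{−rT}·N(−d₂) − S·N(−d₁) = 71.849951 − 57.870411 = 13.979540

price(ABC call K=89.77) = 53.410360
price(QRS put K=204.7) = 13.979540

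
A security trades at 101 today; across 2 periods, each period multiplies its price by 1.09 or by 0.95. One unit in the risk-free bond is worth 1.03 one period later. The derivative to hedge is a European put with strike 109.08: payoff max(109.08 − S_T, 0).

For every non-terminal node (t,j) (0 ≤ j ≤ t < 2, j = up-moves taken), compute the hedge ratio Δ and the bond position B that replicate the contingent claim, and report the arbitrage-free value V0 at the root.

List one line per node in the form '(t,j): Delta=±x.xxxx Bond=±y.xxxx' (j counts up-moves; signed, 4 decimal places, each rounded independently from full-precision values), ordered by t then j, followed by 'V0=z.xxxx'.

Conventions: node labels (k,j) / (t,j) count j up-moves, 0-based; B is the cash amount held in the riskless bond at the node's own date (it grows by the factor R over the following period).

(0,0): Delta=-0.5716 Bond=62.9131
(1,0): Delta=-1.0000 Bond=105.9029
(1,1): Delta=-0.2916 Bond=33.9737
V0=5.1788

Risk-neutral probability p* = (R−d)/(u−d) = (1.03−0.95)/(1.09−0.95) = 0.5714.
Payoffs at expiry: V(2,0)=17.9275, V(2,1)=4.4945, V(2,2)=0.0000
Node (1,0) S=95.9500: V=(p*·4.4945+(1−p*)·17.9275)/1.03=9.9529; Δ=(4.4945−17.9275)/(104.5855−91.1525)=-1.0000; B=V−Δ·S=105.9029
Node (1,1) S=110.0900: V=(p*·0.0000+(1−p*)·4.4945)/1.03=1.8701; Δ=(0.0000−4.4945)/(119.9981−104.5855)=-0.2916; B=V−Δ·S=33.9737
Node (0,0) S=101.0000: V=(p*·1.8701+(1−p*)·9.9529)/1.03=5.1788; Δ=(1.8701−9.9529)/(110.0900−95.9500)=-0.5716; B=V−Δ·S=62.9131
Verification: the root portfolio costs Δ(0,0)·S0 + B(0,0) = 5.1788, matching V0.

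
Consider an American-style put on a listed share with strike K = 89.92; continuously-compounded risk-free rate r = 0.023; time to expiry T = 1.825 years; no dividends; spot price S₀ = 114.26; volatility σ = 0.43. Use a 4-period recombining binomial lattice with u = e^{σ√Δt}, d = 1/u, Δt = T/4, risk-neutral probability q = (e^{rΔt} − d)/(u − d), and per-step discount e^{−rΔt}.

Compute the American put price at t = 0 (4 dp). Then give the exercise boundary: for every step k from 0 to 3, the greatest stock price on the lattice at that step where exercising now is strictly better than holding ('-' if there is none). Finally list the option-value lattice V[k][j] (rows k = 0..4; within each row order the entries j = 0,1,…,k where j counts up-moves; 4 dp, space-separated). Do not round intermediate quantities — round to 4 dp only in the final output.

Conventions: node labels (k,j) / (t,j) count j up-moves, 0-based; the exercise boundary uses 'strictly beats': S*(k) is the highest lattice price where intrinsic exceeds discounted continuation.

Δt=0.45625, u=1.33703, d=0.74793, q=0.44580, disc=e^(-rΔt)=0.98956
k=4 terminal: V=max(K-S,0) → 54.1653 26.0034 0.0000 0.0000 0.0000
k=3: j=0 S=47.8050 intr=42.1150 cont=41.1764 V=42.1150[EX]; j=1 S=85.4582 intr=4.4618 cont=14.2606 V=14.2606[hold]; j=2 S=152.7688 intr=0.0000 cont=0.0000 V=0.0000[hold]; j=3 S=273.0961 intr=0.0000 cont=0.0000 V=0.0000[hold]  S*(3)=47.8050
k=2: j=0 S=63.9166 intr=26.0034 cont=29.3875 V=29.3875[hold]; j=1 S=114.2600 intr=0.0000 cont=7.8207 V=7.8207[hold]; j=2 S=204.2561 intr=0.0000 cont=0.0000 V=0.0000[hold]  S*(2)=-
k=1: j=0 S=85.4582 intr=4.4618 cont=19.5666 V=19.5666[hold]; j=1 S=152.7688 intr=0.0000 cont=4.2890 V=4.2890[hold]  S*(1)=-
k=0: j=0 S=114.2600 intr=0.0000 cont=12.6227 V=12.6227[hold]  S*(0)=-

price = 12.6227
boundary = - - - 47.8050
tree:
12.6227
19.5666 4.2890
29.3875 7.8207 0.0000
42.1150 14.2606 0.0000 0.0000
54.1653 26.0034 0.0000 0.0000 0.0000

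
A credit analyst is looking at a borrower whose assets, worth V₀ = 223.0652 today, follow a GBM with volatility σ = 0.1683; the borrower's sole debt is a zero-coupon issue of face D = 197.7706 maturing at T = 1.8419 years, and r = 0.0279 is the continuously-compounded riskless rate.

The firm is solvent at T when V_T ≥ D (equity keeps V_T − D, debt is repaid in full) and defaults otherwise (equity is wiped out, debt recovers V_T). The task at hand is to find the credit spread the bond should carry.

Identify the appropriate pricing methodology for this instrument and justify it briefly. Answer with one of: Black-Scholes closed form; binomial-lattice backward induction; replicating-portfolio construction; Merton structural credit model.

framework: Merton structural credit model

Key observation: the asked-for credit quantity lives on the firm's capital structure — asset value, asset volatility, debt face 197.7706 — which is the structural model's domain.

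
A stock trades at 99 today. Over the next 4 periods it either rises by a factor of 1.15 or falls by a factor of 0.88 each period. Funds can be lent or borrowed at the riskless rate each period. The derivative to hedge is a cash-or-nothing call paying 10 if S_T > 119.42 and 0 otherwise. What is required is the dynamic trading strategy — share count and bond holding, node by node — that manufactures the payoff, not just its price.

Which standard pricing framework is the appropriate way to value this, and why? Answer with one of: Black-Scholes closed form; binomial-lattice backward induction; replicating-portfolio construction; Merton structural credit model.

Key observation: since the answer must list Δ and B at each node of the 1.15/0.88 lattice on 99, the replicating-portfolio method — solving the two-state system at every node — is the one that applies.

framework: replicating-portfolio construction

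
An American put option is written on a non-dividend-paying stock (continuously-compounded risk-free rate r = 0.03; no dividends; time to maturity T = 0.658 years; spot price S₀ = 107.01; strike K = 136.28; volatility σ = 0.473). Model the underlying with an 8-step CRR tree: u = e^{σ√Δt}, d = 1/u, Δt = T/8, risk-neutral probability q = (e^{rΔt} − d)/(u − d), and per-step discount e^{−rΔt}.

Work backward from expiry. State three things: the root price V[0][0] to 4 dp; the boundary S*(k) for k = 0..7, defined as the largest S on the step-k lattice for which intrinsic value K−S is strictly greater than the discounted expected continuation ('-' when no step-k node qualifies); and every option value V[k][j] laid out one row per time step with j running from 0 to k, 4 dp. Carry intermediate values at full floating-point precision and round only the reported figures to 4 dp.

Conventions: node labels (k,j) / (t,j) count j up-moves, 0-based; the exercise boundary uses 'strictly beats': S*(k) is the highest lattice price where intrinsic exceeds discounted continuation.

params: Δt=0.08225 u=1.14528 d=0.87315 q=0.47522 e^(-rΔt)=0.99754
t_8 payoffs: 100.1292 88.8619 74.0828 54.6974 29.2700 0.0000 0.0000 0.0000 0.0000
t_7: node(7,0) S=41.4029 payoff=94.8771 vs cont=94.5412 → 94.8771 [stop]  node(7,1) S=54.3073 payoff=81.9727 vs cont=81.6369 → 81.9727 [stop]  node(7,2) S=71.2335 payoff=65.0465 vs cont=64.7106 → 65.0465 [stop]  node(7,3) S=93.4353 payoff=42.8447 vs cont=42.5088 → 42.8447 [stop]  node(7,4) S=122.5569 payoff=13.7231 vs cont=15.3225 → 15.3225 [wait]  node(7,5) S=160.7549 payoff=0.0000 vs cont=0.0000 → 0.0000 [wait]  node(7,6) S=210.8584 payoff=0.0000 vs cont=0.0000 → 0.0000 [wait]  node(7,7) S=276.5779 payoff=0.0000 vs cont=0.0000 → 0.0000 [wait]  ⇒ S*(7)=93.4353
t_6: node(6,0) S=47.4181 payoff=88.8619 vs cont=88.5260 → 88.8619 [stop]  node(6,1) S=62.1972 payoff=74.0828 vs cont=73.7469 → 74.0828 [stop]  node(6,2) S=81.5826 payoff=54.6974 vs cont=54.3615 → 54.6974 [stop]  node(6,3) S=107.0100 payoff=29.2700 vs cont=29.6923 → 29.6923 [wait]  node(6,4) S=140.3625 payoff=0.0000 vs cont=8.0212 → 8.0212 [wait]  node(6,5) S=184.1101 payoff=0.0000 vs cont=0.0000 → 0.0000 [wait]  node(6,6) S=241.4928 payoff=0.0000 vs cont=0.0000 → 0.0000 [wait]  ⇒ S*(6)=81.5826
t_5: node(5,0) S=54.3073 payoff=81.9727 vs cont=81.6369 → 81.9727 [stop]  node(5,1) S=71.2335 payoff=65.0465 vs cont=64.7106 → 65.0465 [stop]  node(5,2) S=93.4353 payoff=42.8447 vs cont=42.7090 → 42.8447 [stop]  node(5,3) S=122.5569 payoff=13.7231 vs cont=19.3460 → 19.3460 [wait]  node(5,4) S=160.7549 payoff=0.0000 vs cont=4.1990 → 4.1990 [wait]  node(5,5) S=210.8584 payoff=0.0000 vs cont=0.0000 → 0.0000 [wait]  ⇒ S*(5)=93.4353
t_4: node(4,0) S=62.1972 payoff=74.0828 vs cont=73.7469 → 74.0828 [stop]  node(4,1) S=81.5826 payoff=54.6974 vs cont=54.3615 → 54.6974 [stop]  node(4,2) S=107.0100 payoff=29.2700 vs cont=31.5997 → 31.5997 [wait]  node(4,3) S=140.3625 payoff=0.0000 vs cont=12.1180 → 12.1180 [wait]  node(4,4) S=184.1101 payoff=0.0000 vs cont=2.1981 → 2.1981 [wait]  ⇒ S*(4)=81.5826
t_3: node(3,0) S=71.2335 payoff=65.0465 vs cont=64.7106 → 65.0465 [stop]  node(3,1) S=93.4353 payoff=42.8447 vs cont=43.6132 → 43.6132 [wait]  node(3,2) S=122.5569 payoff=13.7231 vs cont=22.2866 → 22.2866 [wait]  node(3,3) S=160.7549 payoff=0.0000 vs cont=7.3857 → 7.3857 [wait]  ⇒ S*(3)=71.2335
t_2: node(2,0) S=81.5826 payoff=54.6974 vs cont=54.7258 → 54.7258 [wait]  node(2,1) S=107.0100 payoff=29.2700 vs cont=33.3959 → 33.3959 [wait]  node(2,2) S=140.3625 payoff=0.0000 vs cont=15.1679 → 15.1679 [wait]  ⇒ S*(2)=-
t_1: node(1,0) S=93.4353 payoff=42.8447 vs cont=44.4796 → 44.4796 [wait]  node(1,1) S=122.5569 payoff=13.7231 vs cont=24.6727 → 24.6727 [wait]  ⇒ S*(1)=-
t_0: node(0,0) S=107.0100 payoff=29.2700 vs cont=34.9806 → 34.9806 [wait]  ⇒ S*(0)=-

price = 34.9806
boundary = - - - 71.2335 81.5826 93.4353 81.5826 93.4353
tree:
34.9806
44.4796 24.6727
54.7258 33.3959 15.1679
65.0465 43.6132 22.2866 7.3857
74.0828 54.6974 31.5997 12.1180 2.1981
81.9727 65.0465 42.8447 19.3460 4.1990 0.0000
88.8619 74.0828 54.6974 29.6923 8.0212 0.0000 0.0000
94.8771 81.9727 65.0465 42.8447 15.3225 0.0000 0.0000 0.0000
100.1292 88.8619 74.0828 54.6974 29.2700 0.0000 0.0000 0.0000 0.0000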